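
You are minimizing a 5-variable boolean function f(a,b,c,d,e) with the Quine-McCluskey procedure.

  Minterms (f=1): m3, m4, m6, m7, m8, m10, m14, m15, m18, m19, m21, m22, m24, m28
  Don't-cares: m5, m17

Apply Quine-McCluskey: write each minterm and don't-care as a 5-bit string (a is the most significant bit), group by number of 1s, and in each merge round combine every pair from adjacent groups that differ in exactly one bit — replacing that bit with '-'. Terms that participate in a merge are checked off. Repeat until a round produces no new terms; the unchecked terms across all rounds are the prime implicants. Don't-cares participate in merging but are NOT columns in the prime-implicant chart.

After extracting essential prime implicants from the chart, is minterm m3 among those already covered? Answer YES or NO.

NO

[col 0] 00011*, 00100*, 00101*, 00110*, 00111*, 01000*, 01010*, 01110*, 01111*, 10001*, 10010*, 10011*, 10101*, 10110*, 11000*, 11100*
[col 1] -0011, -0101, -0110, -1000, 0-110*, 0-111*, 00-11, 001-0*, 001-1*, 0010-*, 0011-*, 01-10, 010-0, 0111-*, 10-01, 10-10, 100-1, 1001-, 11-00
[col 2] 0-11-, 001--
Prime implicants: -0011, -0101, -0110, -1000, 0-11-, 00-11, 001--, 01-10, 010-0, 10-01, 10-10, 100-1, 1001-, 11-00
PI chart (minterm → PIs covering it):
  3 | -0011,00-11
  4 | 001--  (sole → essential)
  6 | -0110,0-11-,001--
  7 | 0-11-,00-11,001--
  8 | -1000,010-0
  10 | 01-10,010-0
  14 | 0-11-,01-10
  15 | 0-11-  (sole → essential)
  18 | 10-10,1001-
  19 | -0011,100-1,1001-
  21 | -0101,10-01
  22 | -0110,10-10
  24 | -1000,11-00
  28 | 11-00  (sole → essential)
Essential prime implicants: 0-11-, 001--, 11-00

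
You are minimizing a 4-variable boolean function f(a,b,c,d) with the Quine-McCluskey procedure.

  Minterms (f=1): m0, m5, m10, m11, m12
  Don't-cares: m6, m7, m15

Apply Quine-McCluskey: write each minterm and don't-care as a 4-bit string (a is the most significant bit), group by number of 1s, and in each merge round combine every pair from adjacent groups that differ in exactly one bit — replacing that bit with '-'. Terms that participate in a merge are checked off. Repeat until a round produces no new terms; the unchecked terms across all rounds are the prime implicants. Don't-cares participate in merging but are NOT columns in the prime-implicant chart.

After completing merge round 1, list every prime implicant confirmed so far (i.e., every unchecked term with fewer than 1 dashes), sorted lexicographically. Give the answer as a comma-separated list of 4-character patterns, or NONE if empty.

0000, 1100

[col 0] 0000, 0101*, 0110*, 0111*, 1010*, 1011*, 1100, 1111*
[col 1] -111, 01-1, 011-, 1-11, 101-
Prime implicants: -111, 0000, 01-1, 011-, 1-11, 101-, 1100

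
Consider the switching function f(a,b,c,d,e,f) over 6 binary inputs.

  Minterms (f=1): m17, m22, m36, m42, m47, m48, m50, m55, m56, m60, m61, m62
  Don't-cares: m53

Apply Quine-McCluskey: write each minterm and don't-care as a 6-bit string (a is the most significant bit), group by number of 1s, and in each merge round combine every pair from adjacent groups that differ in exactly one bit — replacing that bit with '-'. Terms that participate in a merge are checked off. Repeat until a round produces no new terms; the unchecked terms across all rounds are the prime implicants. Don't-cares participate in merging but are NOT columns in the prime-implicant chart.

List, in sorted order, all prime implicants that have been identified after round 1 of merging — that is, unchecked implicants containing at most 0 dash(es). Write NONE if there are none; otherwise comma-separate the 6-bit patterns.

010001, 010110, 100100, 101010, 101111

[col 0] 010001, 010110, 100100, 101010, 101111, 110000*, 110010*, 110101*, 110111*, 111000*, 111100*, 111101*, 111110*
[col 1] 11-000, 11-101, 1100-0, 1101-1, 111-00, 1111-0, 11110-
Prime implicants: 010001, 010110, 100100, 101010, 101111, 11-000, 11-101, 1100-0, 1101-1, 111-00, 1111-0, 11110-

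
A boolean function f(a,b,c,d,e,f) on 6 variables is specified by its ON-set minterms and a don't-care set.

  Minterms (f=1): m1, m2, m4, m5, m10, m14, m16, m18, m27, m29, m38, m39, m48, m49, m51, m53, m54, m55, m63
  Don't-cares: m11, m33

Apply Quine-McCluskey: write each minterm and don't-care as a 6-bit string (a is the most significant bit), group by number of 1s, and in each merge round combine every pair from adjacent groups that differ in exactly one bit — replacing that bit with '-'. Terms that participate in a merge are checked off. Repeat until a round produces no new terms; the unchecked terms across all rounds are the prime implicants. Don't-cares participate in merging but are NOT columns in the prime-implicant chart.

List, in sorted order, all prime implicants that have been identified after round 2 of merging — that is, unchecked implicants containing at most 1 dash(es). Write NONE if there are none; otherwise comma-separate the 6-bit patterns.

size-2^0 implicants → 000001(✓)  000010(✓)  000100(✓)  000101(✓)  001010(✓)  001011(✓)  001110(✓)  010000(✓)  010010(✓)  011011(✓)  011101  100001(✓)  100110(✓)  100111(✓)  110000(✓)  110001(✓)  110011(✓)  110101(✓)  110110(✓)  110111(✓)  111111(✓)
size-2^1 implicants → -00001  -10000  0-0010  0-1011  00-010  000-01  00010-  001-10  00101-  0100-0  1-0001  1-0110(✓)  1-0111(✓)  10011-(✓)  11-111  110-01(✓)  110-11(✓)  1100-1(✓)  11000-  1101-1(✓)  11011-(✓)
size-2^2 implicants → 1-011-  110--1
Unchecked terms (primes): -00001, -10000, 0-0010, 0-1011, 00-010, 000-01, 00010-, 001-10, 00101-, 0100-0, 011101, 1-0001, 1-011-, 11-111, 110--1, 11000-

-00001, -10000, 0-0010, 0-1011, 00-010, 000-01, 00010-, 001-10, 00101-, 0100-0, 011101, 1-0001, 11-111, 11000-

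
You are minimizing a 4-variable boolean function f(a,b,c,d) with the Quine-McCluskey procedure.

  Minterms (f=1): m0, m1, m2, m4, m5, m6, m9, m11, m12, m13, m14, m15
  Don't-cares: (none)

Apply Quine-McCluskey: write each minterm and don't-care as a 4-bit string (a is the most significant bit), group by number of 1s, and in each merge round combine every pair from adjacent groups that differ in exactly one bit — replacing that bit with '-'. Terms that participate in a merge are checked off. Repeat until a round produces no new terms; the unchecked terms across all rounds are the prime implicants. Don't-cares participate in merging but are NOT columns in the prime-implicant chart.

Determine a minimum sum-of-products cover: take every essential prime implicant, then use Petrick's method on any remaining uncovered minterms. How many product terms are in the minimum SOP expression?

4

size-2^0 implicants → 0000(✓)  0001(✓)  0010(✓)  0100(✓)  0101(✓)  0110(✓)  1001(✓)  1011(✓)  1100(✓)  1101(✓)  1110(✓)  1111(✓)
size-2^1 implicants → -001(✓)  -100(✓)  -101(✓)  -110(✓)  0-00(✓)  0-01(✓)  0-10(✓)  00-0(✓)  000-(✓)  01-0(✓)  010-(✓)  1-01(✓)  1-11(✓)  10-1(✓)  11-0(✓)  11-1(✓)  110-(✓)  111-(✓)
size-2^2 implicants → --01  -1-0  -10-  0--0  0-0-  1--1  11--
Unchecked terms (primes): --01, -1-0, -10-, 0--0, 0-0-, 1--1, 11--
Minterm coverage:
  m0 ⊆ 0--0,0-0-
  m1 ⊆ --01,0-0-
  m2 ⊆ 0--0 [E]
  m4 ⊆ -1-0,-10-,0--0,0-0-
  m5 ⊆ --01,-10-,0-0-
  m6 ⊆ -1-0,0--0
  m9 ⊆ --01,1--1
  m11 ⊆ 1--1 [E]
  m12 ⊆ -1-0,-10-,11--
  m13 ⊆ --01,-10-,1--1,11--
  m14 ⊆ -1-0,11--
  m15 ⊆ 1--1,11--
E = {0--0, 1--1}
Petrick residual → --01, -1-0
Cover = c'd + bd' + a'd' + ad  |cover|=4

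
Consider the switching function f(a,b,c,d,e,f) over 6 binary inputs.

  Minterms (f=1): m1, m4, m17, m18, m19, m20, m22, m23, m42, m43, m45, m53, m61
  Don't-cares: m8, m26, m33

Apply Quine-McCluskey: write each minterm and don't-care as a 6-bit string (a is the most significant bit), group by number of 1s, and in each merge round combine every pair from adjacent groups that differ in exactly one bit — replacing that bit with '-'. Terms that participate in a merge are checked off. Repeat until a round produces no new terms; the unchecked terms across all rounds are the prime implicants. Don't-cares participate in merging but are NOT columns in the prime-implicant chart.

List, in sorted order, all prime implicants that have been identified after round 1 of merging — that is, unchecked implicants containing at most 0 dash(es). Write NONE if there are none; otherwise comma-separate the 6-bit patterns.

Round 0: 000001✓ 000100✓ 001000 010001✓ 010010✓ 010011✓ 010100✓ 010110✓ 010111✓ 011010✓ 100001✓ 101010✓ 101011✓ 101101✓ 110101✓ 111101✓
Round 1: -00001 0-0001 0-0100 01-010 010-10✓ 010-11✓ 0100-1 01001-✓ 0101-0 01011-✓ 1-1101 10101- 11-101
Round 2: 010-1-
PIs = {-00001, 0-0001, 0-0100, 001000, 01-010, 010-1-, 0100-1, 0101-0, 1-1101, 10101-, 11-101}

001000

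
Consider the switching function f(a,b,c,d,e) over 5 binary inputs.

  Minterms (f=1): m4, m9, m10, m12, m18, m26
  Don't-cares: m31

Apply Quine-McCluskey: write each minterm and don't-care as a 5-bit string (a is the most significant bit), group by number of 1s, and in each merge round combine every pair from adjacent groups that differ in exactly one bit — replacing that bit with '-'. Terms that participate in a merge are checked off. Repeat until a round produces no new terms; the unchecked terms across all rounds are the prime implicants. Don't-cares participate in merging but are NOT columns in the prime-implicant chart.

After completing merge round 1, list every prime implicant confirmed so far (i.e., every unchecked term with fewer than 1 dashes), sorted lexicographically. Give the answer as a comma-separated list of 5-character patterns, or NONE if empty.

01001, 11111

[col 0] 00100*, 01001, 01010*, 01100*, 10010*, 11010*, 11111
[col 1] -1010, 0-100, 1-010
Prime implicants: -1010, 0-100, 01001, 1-010, 11111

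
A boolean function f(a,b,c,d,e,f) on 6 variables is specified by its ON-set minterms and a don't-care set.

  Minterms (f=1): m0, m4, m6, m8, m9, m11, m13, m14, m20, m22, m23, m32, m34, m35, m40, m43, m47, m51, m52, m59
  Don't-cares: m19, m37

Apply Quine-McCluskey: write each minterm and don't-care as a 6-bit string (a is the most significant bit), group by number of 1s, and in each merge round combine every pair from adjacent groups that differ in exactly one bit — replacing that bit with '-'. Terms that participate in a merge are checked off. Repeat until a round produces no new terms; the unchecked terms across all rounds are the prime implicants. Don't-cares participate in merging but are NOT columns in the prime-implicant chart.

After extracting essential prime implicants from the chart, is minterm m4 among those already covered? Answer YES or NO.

NO

[col 0] 000000*, 000100*, 000110*, 001000*, 001001*, 001011*, 001101*, 001110*, 010011*, 010100*, 010110*, 010111*, 100000*, 100010*, 100011*, 100101, 101000*, 101011*, 101111*, 110011*, 110100*, 111011*
[col 1] -00000*, -01000*, -01011, -10011, -10100, 0-0100*, 0-0110*, 00-000*, 00-110, 000-00, 0001-0*, 001-01, 0010-1, 00100-, 010-11, 0101-0*, 01011-, 1-0011*, 1-1011*, 10-000*, 10-011*, 1000-0, 10001-, 101-11, 11-011*
[col 2] -0-000, 0-01-0, 1--011
Prime implicants: -0-000, -01011, -10011, -10100, 0-01-0, 00-110, 000-00, 001-01, 0010-1, 00100-, 010-11, 01011-, 1--011, 1000-0, 10001-, 100101, 101-11
PI chart (minterm → PIs covering it):
  0 | -0-000,000-00
  4 | 0-01-0,000-00
  6 | 0-01-0,00-110
  8 | -0-000,00100-
  9 | 001-01,0010-1,00100-
  11 | -01011,0010-1
  13 | 001-01  (sole → essential)
  14 | 00-110  (sole → essential)
  20 | -10100,0-01-0
  22 | 0-01-0,01011-
  23 | 010-11,01011-
  32 | -0-000,1000-0
  34 | 1000-0,10001-
  35 | 1--011,10001-
  40 | -0-000  (sole → essential)
  43 | -01011,1--011,101-11
  47 | 101-11  (sole → essential)
  51 | -10011,1--011
  52 | -10100  (sole → essential)
  59 | 1--011  (sole → essential)
Essential prime implicants: -0-000, -10100, 00-110, 001-01, 1--011, 101-11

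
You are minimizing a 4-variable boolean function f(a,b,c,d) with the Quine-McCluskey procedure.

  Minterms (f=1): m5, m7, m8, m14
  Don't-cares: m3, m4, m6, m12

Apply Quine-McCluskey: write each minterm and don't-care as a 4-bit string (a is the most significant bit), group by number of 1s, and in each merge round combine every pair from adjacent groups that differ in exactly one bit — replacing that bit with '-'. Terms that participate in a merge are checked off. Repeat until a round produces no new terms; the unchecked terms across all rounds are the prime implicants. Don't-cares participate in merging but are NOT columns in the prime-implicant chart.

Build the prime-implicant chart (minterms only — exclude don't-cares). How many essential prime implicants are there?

3

[col 0] 0011*, 0100*, 0101*, 0110*, 0111*, 1000*, 1100*, 1110*
[col 1] -100*, -110*, 0-11, 01-0*, 01-1*, 010-*, 011-*, 1-00, 11-0*
[col 2] -1-0, 01--
Prime implicants: -1-0, 0-11, 01--, 1-00
PI chart (minterm → PIs covering it):
  5 | 01--  (sole → essential)
  7 | 0-11,01--
  8 | 1-00  (sole → essential)
  14 | -1-0  (sole → essential)
Essential prime implicants: -1-0, 01--, 1-00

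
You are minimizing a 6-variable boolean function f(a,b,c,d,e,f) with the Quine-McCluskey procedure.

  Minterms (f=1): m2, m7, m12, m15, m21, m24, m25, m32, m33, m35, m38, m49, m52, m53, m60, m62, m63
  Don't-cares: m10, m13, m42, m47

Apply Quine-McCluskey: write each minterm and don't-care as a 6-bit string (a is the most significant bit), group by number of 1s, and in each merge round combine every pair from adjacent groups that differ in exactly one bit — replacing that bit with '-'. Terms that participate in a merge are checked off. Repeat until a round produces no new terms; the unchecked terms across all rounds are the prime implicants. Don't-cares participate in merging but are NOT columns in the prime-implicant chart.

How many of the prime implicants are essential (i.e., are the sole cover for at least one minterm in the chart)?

8

[col 0] 000010*, 000111*, 001010*, 001100*, 001101*, 001111*, 010101*, 011000*, 011001*, 100000*, 100001*, 100011*, 100110, 101010*, 101111*, 110001*, 110100*, 110101*, 111100*, 111110*, 111111*
[col 1] -01010, -01111, -10101, 00-010, 00-111, 0011-1, 00110-, 01100-, 1-0001, 1-1111, 1000-1, 10000-, 11-100, 110-01, 11010-, 1111-0, 11111-
Prime implicants: -01010, -01111, -10101, 00-010, 00-111, 0011-1, 00110-, 01100-, 1-0001, 1-1111, 1000-1, 10000-, 100110, 11-100, 110-01, 11010-, 1111-0, 11111-
PI chart (minterm → PIs covering it):
  2 | 00-010  (sole → essential)
  7 | 00-111  (sole → essential)
  12 | 00110-  (sole → essential)
  15 | -01111,00-111,0011-1
  21 | -10101  (sole → essential)
  24 | 01100-  (sole → essential)
  25 | 01100-  (sole → essential)
  32 | 10000-  (sole → essential)
  33 | 1-0001,1000-1,10000-
  35 | 1000-1  (sole → essential)
  38 | 100110  (sole → essential)
  49 | 1-0001,110-01
  52 | 11-100,11010-
  53 | -10101,110-01,11010-
  60 | 11-100,1111-0
  62 | 1111-0,11111-
  63 | 1-1111,11111-
Essential prime implicants: -10101, 00-010, 00-111, 00110-, 01100-, 1000-1, 10000-, 100110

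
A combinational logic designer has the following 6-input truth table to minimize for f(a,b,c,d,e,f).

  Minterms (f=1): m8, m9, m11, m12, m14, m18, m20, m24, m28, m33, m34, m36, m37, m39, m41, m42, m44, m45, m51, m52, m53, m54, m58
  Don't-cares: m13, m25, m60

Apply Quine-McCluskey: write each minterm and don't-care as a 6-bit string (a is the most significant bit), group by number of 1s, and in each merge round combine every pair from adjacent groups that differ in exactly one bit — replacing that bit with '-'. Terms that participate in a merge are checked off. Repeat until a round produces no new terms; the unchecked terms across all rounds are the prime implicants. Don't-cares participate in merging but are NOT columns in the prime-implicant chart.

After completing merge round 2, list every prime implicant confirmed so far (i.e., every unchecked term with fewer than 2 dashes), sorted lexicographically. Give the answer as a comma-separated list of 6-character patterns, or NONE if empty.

0010-1, 0011-0, 010010, 1-1010, 10-010, 1001-1, 110011, 1101-0

[col 0] 001000*, 001001*, 001011*, 001100*, 001101*, 001110*, 010010, 010100*, 011000*, 011001*, 011100*, 100001*, 100010*, 100100*, 100101*, 100111*, 101001*, 101010*, 101100*, 101101*, 110011, 110100*, 110101*, 110110*, 111010*, 111100*
[col 1] -01001*, -01100*, -01101*, -10100*, -11100*, 0-1000*, 0-1001*, 0-1100*, 001-00*, 001-01*, 0010-1, 00100-*, 0011-0, 00110-*, 01-100*, 011-00*, 01100-*, 1-0100*, 1-0101*, 1-1010, 1-1100*, 10-001*, 10-010, 10-100*, 10-101*, 100-01*, 1001-1, 10010-*, 101-01*, 10110-*, 11-100*, 1101-0, 11010-*
[col 2] --1100, -01-01, -0110-, -1-100, 0-1-00, 0-100-, 001-0-, 1--100, 1-010-, 10--01, 10-10-
Prime implicants: --1100, -01-01, -0110-, -1-100, 0-1-00, 0-100-, 001-0-, 0010-1, 0011-0, 010010, 1--100, 1-010-, 1-1010, 10--01, 10-010, 10-10-, 1001-1, 110011, 1101-0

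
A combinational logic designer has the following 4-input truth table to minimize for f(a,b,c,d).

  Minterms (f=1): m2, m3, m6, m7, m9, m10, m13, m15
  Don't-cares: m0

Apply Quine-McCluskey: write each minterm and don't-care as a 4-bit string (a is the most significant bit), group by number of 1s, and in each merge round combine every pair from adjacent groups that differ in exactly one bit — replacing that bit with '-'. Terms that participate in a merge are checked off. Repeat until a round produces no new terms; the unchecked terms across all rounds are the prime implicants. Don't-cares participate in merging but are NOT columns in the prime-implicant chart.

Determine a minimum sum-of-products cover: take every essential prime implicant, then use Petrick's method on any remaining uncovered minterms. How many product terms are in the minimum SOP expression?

4

size-2^0 implicants → 0000(✓)  0010(✓)  0011(✓)  0110(✓)  0111(✓)  1001(✓)  1010(✓)  1101(✓)  1111(✓)
size-2^1 implicants → -010  -111  0-10(✓)  0-11(✓)  00-0  001-(✓)  011-(✓)  1-01  11-1
size-2^2 implicants → 0-1-
Unchecked terms (primes): -010, -111, 0-1-, 00-0, 1-01, 11-1
Minterm coverage:
  m2 ⊆ -010,0-1-,00-0
  m3 ⊆ 0-1- [E]
  m6 ⊆ 0-1- [E]
  m7 ⊆ -111,0-1-
  m9 ⊆ 1-01 [E]
  m10 ⊆ -010 [E]
  m13 ⊆ 1-01,11-1
  m15 ⊆ -111,11-1
E = {-010, 0-1-, 1-01}
Petrick residual → -111
Cover = b'cd' + bcd + a'c + ac'd  |cover|=4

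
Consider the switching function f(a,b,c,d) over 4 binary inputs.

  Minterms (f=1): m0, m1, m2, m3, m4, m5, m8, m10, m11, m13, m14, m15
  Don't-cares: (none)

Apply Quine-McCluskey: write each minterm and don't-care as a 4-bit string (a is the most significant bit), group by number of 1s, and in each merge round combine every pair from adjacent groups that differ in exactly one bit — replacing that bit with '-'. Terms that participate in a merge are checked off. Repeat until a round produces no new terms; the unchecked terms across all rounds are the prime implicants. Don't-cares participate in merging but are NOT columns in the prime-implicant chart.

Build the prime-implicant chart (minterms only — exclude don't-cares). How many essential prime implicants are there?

3

[col 0] 0000*, 0001*, 0010*, 0011*, 0100*, 0101*, 1000*, 1010*, 1011*, 1101*, 1110*, 1111*
[col 1] -000*, -010*, -011*, -101, 0-00*, 0-01*, 00-0*, 00-1*, 000-*, 001-*, 010-*, 1-10*, 1-11*, 10-0*, 101-*, 11-1, 111-*
[col 2] -0-0, -01-, 0-0-, 00--, 1-1-
Prime implicants: -0-0, -01-, -101, 0-0-, 00--, 1-1-, 11-1
PI chart (minterm → PIs covering it):
  0 | -0-0,0-0-,00--
  1 | 0-0-,00--
  2 | -0-0,-01-,00--
  3 | -01-,00--
  4 | 0-0-  (sole → essential)
  5 | -101,0-0-
  8 | -0-0  (sole → essential)
  10 | -0-0,-01-,1-1-
  11 | -01-,1-1-
  13 | -101,11-1
  14 | 1-1-  (sole → essential)
  15 | 1-1-,11-1
Essential prime implicants: -0-0, 0-0-, 1-1-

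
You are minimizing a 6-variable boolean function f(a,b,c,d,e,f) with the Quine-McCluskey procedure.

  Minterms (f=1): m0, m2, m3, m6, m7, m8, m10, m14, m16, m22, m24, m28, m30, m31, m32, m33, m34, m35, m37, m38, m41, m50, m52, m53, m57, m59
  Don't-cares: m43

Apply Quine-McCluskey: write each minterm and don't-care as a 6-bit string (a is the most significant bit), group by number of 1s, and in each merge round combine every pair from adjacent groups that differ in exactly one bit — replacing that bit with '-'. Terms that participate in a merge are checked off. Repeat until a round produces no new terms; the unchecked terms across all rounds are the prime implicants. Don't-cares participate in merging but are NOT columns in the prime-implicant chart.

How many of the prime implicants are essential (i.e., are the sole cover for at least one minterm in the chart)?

Round 0: 000000✓ 000010✓ 000011✓ 000110✓ 000111✓ 001000✓ 001010✓ 001110✓ 010000✓ 010110✓ 011000✓ 011100✓ 011110✓ 011111✓ 100000✓ 100001✓ 100010✓ 100011✓ 100101✓ 100110✓ 101001✓ 101011✓ 110010✓ 110100✓ 110101✓ 111001✓ 111011✓
Round 1: -00000✓ -00010✓ -00011✓ -00110✓ 0-0000✓ 0-0110✓ 0-1000✓ 0-1110✓ 00-000✓ 00-010✓ 00-110✓ 000-10✓ 000-11✓ 0000-0✓ 00001-✓ 00011-✓ 001-10✓ 0010-0✓ 01-000✓ 01-110✓ 011-00 0111-0 01111- 1-0010 1-0101 1-1001✓ 1-1011✓ 10-001✓ 10-011✓ 100-01 100-10✓ 1000-0✓ 1000-1✓ 10000-✓ 10001-✓ 1010-1✓ 11010- 1110-1✓
Round 2: -00-10 -000-0 -0001- 0--000 0--110 00--10 00-0-0 000-1- 1-10-1 10-0-1 1000--
PIs = {-00-10, -000-0, -0001-, 0--000, 0--110, 00--10, 00-0-0, 000-1-, 011-00, 0111-0, 01111-, 1-0010, 1-0101, 1-10-1, 10-0-1, 100-01, 1000--, 11010-}
Coverage chart:
  m0: -000-0,0--000,00-0-0
  m2: -00-10,-000-0,-0001-,00--10,00-0-0,000-1-
  m3: -0001-,000-1-
  m6: -00-10,0--110,00--10,000-1-
  m7: 000-1- ←essential
  m8: 0--000,00-0-0
  m10: 00--10,00-0-0
  m14: 0--110,00--10
  m16: 0--000 ←essential
  m22: 0--110 ←essential
  m24: 0--000,011-00
  m28: 011-00,0111-0
  m30: 0--110,0111-0,01111-
  m31: 01111- ←essential
  m32: -000-0,1000--
  m33: 10-0-1,100-01,1000--
  m34: -00-10,-000-0,-0001-,1-0010,1000--
  m35: -0001-,10-0-1,1000--
  m37: 1-0101,100-01
  m38: -00-10 ←essential
  m41: 1-10-1,10-0-1
  m50: 1-0010 ←essential
  m52: 11010- ←essential
  m53: 1-0101,11010-
  m57: 1-10-1 ←essential
  m59: 1-10-1 ←essential
Essential: -00-10, 0--000, 0--110, 000-1-, 01111-, 1-0010, 1-10-1, 11010-

8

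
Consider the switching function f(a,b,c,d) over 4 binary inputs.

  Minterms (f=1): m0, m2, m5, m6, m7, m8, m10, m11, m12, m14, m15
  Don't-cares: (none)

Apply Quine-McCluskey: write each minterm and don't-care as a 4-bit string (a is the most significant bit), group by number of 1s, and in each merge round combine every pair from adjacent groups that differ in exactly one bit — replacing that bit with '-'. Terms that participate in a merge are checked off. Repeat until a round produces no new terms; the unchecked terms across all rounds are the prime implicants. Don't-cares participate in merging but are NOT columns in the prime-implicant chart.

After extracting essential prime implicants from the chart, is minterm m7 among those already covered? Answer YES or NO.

[col 0] 0000*, 0010*, 0101*, 0110*, 0111*, 1000*, 1010*, 1011*, 1100*, 1110*, 1111*
[col 1] -000*, -010*, -110*, -111*, 0-10*, 00-0*, 01-1, 011-*, 1-00*, 1-10*, 1-11*, 10-0*, 101-*, 11-0*, 111-*
[col 2] --10, -0-0, -11-, 1--0, 1-1-
Prime implicants: --10, -0-0, -11-, 01-1, 1--0, 1-1-
PI chart (minterm → PIs covering it):
  0 | -0-0  (sole → essential)
  2 | --10,-0-0
  5 | 01-1  (sole → essential)
  6 | --10,-11-
  7 | -11-,01-1
  8 | -0-0,1--0
  10 | --10,-0-0,1--0,1-1-
  11 | 1-1-  (sole → essential)
  12 | 1--0  (sole → essential)
  14 | --10,-11-,1--0,1-1-
  15 | -11-,1-1-
Essential prime implicants: -0-0, 01-1, 1--0, 1-1-

YES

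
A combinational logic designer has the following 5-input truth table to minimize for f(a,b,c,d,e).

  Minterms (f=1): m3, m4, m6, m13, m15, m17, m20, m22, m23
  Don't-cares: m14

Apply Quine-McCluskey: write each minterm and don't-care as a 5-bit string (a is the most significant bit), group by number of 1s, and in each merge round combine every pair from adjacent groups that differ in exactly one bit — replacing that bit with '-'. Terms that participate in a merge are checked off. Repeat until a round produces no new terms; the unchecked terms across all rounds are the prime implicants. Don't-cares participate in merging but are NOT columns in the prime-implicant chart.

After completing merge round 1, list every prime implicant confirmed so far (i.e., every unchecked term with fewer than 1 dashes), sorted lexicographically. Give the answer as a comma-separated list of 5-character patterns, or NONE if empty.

size-2^0 implicants → 00011  00100(✓)  00110(✓)  01101(✓)  01110(✓)  01111(✓)  10001  10100(✓)  10110(✓)  10111(✓)
size-2^1 implicants → -0100(✓)  -0110(✓)  0-110  001-0(✓)  011-1  0111-  101-0(✓)  1011-
size-2^2 implicants → -01-0
Unchecked terms (primes): -01-0, 0-110, 00011, 011-1, 0111-, 10001, 1011-

00011, 10001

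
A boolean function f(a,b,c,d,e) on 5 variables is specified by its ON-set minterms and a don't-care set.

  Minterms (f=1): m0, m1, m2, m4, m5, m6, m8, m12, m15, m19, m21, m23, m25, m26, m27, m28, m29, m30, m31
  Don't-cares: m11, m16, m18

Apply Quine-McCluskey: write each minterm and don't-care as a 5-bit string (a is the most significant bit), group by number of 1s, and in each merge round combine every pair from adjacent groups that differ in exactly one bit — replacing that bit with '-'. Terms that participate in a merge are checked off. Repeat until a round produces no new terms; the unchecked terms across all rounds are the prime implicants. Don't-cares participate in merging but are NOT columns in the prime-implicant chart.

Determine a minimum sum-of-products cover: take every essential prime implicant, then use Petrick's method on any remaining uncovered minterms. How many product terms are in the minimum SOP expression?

size-2^0 implicants → 00000(✓)  00001(✓)  00010(✓)  00100(✓)  00101(✓)  00110(✓)  01000(✓)  01011(✓)  01100(✓)  01111(✓)  10000(✓)  10010(✓)  10011(✓)  10101(✓)  10111(✓)  11001(✓)  11010(✓)  11011(✓)  11100(✓)  11101(✓)  11110(✓)  11111(✓)
size-2^1 implicants → -0000(✓)  -0010(✓)  -0101  -1011(✓)  -1100  -1111(✓)  0-000(✓)  0-100(✓)  00-00(✓)  00-01(✓)  00-10(✓)  000-0(✓)  0000-(✓)  001-0(✓)  0010-(✓)  01-00(✓)  01-11(✓)  1-010(✓)  1-011(✓)  1-101(✓)  1-111(✓)  10-11(✓)  100-0(✓)  1001-(✓)  101-1(✓)  11-01(✓)  11-10(✓)  11-11(✓)  110-1(✓)  1101-(✓)  111-0(✓)  111-1(✓)  1110-(✓)  1111-(✓)
size-2^2 implicants → -00-0  -1-11  0--00  00--0  00-0-  1--11  1-01-  1-1-1  11--1  11-1-  111--
Unchecked terms (primes): -00-0, -0101, -1-11, -1100, 0--00, 00--0, 00-0-, 1--11, 1-01-, 1-1-1, 11--1, 11-1-, 111--
Minterm coverage:
  m0 ⊆ -00-0,0--00,00--0,00-0-
  m1 ⊆ 00-0- [E]
  m2 ⊆ -00-0,00--0
  m4 ⊆ 0--00,00--0,00-0-
  m5 ⊆ -0101,00-0-
  m6 ⊆ 00--0 [E]
  m8 ⊆ 0--00 [E]
  m12 ⊆ -1100,0--00
  m15 ⊆ -1-11 [E]
  m19 ⊆ 1--11,1-01-
  m21 ⊆ -0101,1-1-1
  m23 ⊆ 1--11,1-1-1
  m25 ⊆ 11--1 [E]
  m26 ⊆ 1-01-,11-1-
  m27 ⊆ -1-11,1--11,1-01-,11--1,11-1-
  m28 ⊆ -1100,111--
  m29 ⊆ 1-1-1,11--1,111--
  m30 ⊆ 11-1-,111--
  m31 ⊆ -1-11,1--11,1-1-1,11--1,11-1-,111--
E = {-1-11, 0--00, 00--0, 00-0-, 11--1}
Petrick residual → 1-01-, 1-1-1, 111--
Cover = bde + a'd'e' + a'b'e' + a'b'd' + ac'd + ace + abe + abc  |cover|=8

8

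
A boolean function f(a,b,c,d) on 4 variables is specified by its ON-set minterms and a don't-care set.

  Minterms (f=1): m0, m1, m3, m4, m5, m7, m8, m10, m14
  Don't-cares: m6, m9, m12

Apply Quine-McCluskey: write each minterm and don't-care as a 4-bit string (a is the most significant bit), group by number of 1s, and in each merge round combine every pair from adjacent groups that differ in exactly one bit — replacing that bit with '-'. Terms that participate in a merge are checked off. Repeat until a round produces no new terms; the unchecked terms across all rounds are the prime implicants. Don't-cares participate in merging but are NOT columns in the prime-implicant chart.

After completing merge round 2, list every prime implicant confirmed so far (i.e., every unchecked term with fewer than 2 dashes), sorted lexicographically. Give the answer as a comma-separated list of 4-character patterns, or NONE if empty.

Round 0: 0000✓ 0001✓ 0011✓ 0100✓ 0101✓ 0110✓ 0111✓ 1000✓ 1001✓ 1010✓ 1100✓ 1110✓
Round 1: -000✓ -001✓ -100✓ -110✓ 0-00✓ 0-01✓ 0-11✓ 00-1✓ 000-✓ 01-0✓ 01-1✓ 010-✓ 011-✓ 1-00✓ 1-10✓ 10-0✓ 100-✓ 11-0✓
Round 2: --00 -00- -1-0 0--1 0-0- 01-- 1--0
PIs = {--00, -00-, -1-0, 0--1, 0-0-, 01--, 1--0}

NONE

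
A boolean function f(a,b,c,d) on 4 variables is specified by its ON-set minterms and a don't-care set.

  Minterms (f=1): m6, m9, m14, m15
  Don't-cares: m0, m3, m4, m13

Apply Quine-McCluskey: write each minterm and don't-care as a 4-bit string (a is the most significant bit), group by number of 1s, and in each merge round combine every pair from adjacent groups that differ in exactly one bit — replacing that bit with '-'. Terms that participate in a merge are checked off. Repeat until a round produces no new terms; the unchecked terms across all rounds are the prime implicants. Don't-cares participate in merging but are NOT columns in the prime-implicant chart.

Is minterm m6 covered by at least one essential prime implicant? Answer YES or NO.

Round 0: 0000✓ 0011 0100✓ 0110✓ 1001✓ 1101✓ 1110✓ 1111✓
Round 1: -110 0-00 01-0 1-01 11-1 111-
PIs = {-110, 0-00, 0011, 01-0, 1-01, 11-1, 111-}
Coverage chart:
  m6: -110,01-0
  m9: 1-01 ←essential
  m14: -110,111-
  m15: 11-1,111-
Essential: 1-01

NO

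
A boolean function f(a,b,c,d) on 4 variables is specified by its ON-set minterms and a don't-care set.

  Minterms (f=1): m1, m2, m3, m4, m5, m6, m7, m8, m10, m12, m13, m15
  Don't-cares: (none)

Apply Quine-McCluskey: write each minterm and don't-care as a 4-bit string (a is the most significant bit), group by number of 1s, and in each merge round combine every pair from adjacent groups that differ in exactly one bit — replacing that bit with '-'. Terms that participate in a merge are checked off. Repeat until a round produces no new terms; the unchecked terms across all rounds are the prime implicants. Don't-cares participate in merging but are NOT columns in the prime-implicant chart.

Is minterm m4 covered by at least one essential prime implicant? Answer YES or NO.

[col 0] 0001*, 0010*, 0011*, 0100*, 0101*, 0110*, 0111*, 1000*, 1010*, 1100*, 1101*, 1111*
[col 1] -010, -100*, -101*, -111*, 0-01*, 0-10*, 0-11*, 00-1*, 001-*, 01-0*, 01-1*, 010-*, 011-*, 1-00, 10-0, 11-1*, 110-*
[col 2] -1-1, -10-, 0--1, 0-1-, 01--
Prime implicants: -010, -1-1, -10-, 0--1, 0-1-, 01--, 1-00, 10-0
PI chart (minterm → PIs covering it):
  1 | 0--1  (sole → essential)
  2 | -010,0-1-
  3 | 0--1,0-1-
  4 | -10-,01--
  5 | -1-1,-10-,0--1,01--
  6 | 0-1-,01--
  7 | -1-1,0--1,0-1-,01--
  8 | 1-00,10-0
  10 | -010,10-0
  12 | -10-,1-00
  13 | -1-1,-10-
  15 | -1-1  (sole → essential)
Essential prime implicants: -1-1, 0--1

NO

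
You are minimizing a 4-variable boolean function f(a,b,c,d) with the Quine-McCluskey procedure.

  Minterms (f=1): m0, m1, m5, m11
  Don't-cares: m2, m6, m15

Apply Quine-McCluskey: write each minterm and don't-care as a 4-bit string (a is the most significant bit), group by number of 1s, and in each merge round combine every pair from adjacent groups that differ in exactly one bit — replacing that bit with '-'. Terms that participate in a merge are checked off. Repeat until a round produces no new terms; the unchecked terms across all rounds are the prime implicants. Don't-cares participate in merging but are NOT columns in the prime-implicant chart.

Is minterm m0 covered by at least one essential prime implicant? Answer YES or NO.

size-2^0 implicants → 0000(✓)  0001(✓)  0010(✓)  0101(✓)  0110(✓)  1011(✓)  1111(✓)
size-2^1 implicants → 0-01  0-10  00-0  000-  1-11
Unchecked terms (primes): 0-01, 0-10, 00-0, 000-, 1-11
Minterm coverage:
  m0 ⊆ 00-0,000-
  m1 ⊆ 0-01,000-
  m5 ⊆ 0-01 [E]
  m11 ⊆ 1-11 [E]
E = {0-01, 1-11}

NO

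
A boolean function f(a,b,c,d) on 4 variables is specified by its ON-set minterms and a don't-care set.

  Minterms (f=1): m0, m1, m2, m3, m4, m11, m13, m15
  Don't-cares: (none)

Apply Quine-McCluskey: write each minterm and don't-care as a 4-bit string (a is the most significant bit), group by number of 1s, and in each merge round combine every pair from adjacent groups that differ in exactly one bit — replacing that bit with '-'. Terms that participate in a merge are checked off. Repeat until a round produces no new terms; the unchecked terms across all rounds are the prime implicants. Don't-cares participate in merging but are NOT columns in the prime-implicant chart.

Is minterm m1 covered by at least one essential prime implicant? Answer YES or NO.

YES

[col 0] 0000*, 0001*, 0010*, 0011*, 0100*, 1011*, 1101*, 1111*
[col 1] -011, 0-00, 00-0*, 00-1*, 000-*, 001-*, 1-11, 11-1
[col 2] 00--
Prime implicants: -011, 0-00, 00--, 1-11, 11-1
PI chart (minterm → PIs covering it):
  0 | 0-00,00--
  1 | 00--  (sole → essential)
  2 | 00--  (sole → essential)
  3 | -011,00--
  4 | 0-00  (sole → essential)
  11 | -011,1-11
  13 | 11-1  (sole → essential)
  15 | 1-11,11-1
Essential prime implicants: 0-00, 00--, 11-1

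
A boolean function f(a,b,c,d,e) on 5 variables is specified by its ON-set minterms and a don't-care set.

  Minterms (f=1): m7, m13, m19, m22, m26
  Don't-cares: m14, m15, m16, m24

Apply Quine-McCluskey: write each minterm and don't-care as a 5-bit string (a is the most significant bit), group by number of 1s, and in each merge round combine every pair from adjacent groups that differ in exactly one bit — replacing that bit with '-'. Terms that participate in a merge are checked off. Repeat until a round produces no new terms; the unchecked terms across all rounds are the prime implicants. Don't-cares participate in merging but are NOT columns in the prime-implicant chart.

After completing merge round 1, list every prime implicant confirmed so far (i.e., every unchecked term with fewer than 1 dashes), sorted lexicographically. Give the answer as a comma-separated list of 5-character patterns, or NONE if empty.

10011, 10110

size-2^0 implicants → 00111(✓)  01101(✓)  01110(✓)  01111(✓)  10000(✓)  10011  10110  11000(✓)  11010(✓)
size-2^1 implicants → 0-111  011-1  0111-  1-000  110-0
Unchecked terms (primes): 0-111, 011-1, 0111-, 1-000, 10011, 10110, 110-0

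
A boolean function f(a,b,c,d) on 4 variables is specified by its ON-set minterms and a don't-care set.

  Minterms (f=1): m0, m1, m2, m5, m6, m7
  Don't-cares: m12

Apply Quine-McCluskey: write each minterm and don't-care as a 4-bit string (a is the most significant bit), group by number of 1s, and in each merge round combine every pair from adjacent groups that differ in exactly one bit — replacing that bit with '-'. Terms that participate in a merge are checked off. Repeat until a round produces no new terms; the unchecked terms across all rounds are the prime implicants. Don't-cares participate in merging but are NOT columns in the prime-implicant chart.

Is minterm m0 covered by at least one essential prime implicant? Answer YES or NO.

[col 0] 0000*, 0001*, 0010*, 0101*, 0110*, 0111*, 1100
[col 1] 0-01, 0-10, 00-0, 000-, 01-1, 011-
Prime implicants: 0-01, 0-10, 00-0, 000-, 01-1, 011-, 1100
PI chart (minterm → PIs covering it):
  0 | 00-0,000-
  1 | 0-01,000-
  2 | 0-10,00-0
  5 | 0-01,01-1
  6 | 0-10,011-
  7 | 01-1,011-
(no essential prime implicants)

NO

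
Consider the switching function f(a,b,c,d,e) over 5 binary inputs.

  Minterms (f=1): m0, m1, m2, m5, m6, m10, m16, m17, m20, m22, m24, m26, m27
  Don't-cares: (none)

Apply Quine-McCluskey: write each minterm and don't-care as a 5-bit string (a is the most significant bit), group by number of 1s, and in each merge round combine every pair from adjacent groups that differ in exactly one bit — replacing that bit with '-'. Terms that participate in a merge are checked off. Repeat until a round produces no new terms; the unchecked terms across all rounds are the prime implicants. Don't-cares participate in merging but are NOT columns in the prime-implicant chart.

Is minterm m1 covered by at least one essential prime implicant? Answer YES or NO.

Round 0: 00000✓ 00001✓ 00010✓ 00101✓ 00110✓ 01010✓ 10000✓ 10001✓ 10100✓ 10110✓ 11000✓ 11010✓ 11011✓
Round 1: -0000✓ -0001✓ -0110 -1010 0-010 00-01 00-10 000-0 0000-✓ 1-000 10-00 1000-✓ 101-0 110-0 1101-
Round 2: -000-
PIs = {-000-, -0110, -1010, 0-010, 00-01, 00-10, 000-0, 1-000, 10-00, 101-0, 110-0, 1101-}
Coverage chart:
  m0: -000-,000-0
  m1: -000-,00-01
  m2: 0-010,00-10,000-0
  m5: 00-01 ←essential
  m6: -0110,00-10
  m10: -1010,0-010
  m16: -000-,1-000,10-00
  m17: -000- ←essential
  m20: 10-00,101-0
  m22: -0110,101-0
  m24: 1-000,110-0
  m26: -1010,110-0,1101-
  m27: 1101- ←essential
Essential: -000-, 00-01, 1101-

YES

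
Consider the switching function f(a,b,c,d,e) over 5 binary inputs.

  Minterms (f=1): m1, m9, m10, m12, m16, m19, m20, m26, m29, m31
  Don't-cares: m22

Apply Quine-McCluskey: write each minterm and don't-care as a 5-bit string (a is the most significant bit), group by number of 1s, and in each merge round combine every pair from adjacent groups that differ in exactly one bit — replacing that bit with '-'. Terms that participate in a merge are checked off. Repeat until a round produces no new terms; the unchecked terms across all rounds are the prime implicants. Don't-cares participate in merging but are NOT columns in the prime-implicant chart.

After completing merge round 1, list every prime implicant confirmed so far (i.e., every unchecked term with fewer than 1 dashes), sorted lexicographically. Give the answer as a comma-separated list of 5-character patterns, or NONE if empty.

Round 0: 00001✓ 01001✓ 01010✓ 01100 10000✓ 10011 10100✓ 10110✓ 11010✓ 11101✓ 11111✓
Round 1: -1010 0-001 10-00 101-0 111-1
PIs = {-1010, 0-001, 01100, 10-00, 10011, 101-0, 111-1}

01100, 10011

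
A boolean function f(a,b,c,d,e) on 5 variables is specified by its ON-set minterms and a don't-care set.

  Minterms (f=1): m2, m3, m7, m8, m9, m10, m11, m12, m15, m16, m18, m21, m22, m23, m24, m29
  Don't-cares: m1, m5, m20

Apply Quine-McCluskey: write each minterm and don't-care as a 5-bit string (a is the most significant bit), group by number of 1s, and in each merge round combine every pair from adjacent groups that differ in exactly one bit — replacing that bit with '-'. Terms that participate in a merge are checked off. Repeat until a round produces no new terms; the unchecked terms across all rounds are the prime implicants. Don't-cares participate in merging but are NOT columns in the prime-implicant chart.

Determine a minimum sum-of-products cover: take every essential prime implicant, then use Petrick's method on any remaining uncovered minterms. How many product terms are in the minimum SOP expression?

[col 0] 00001*, 00010*, 00011*, 00101*, 00111*, 01000*, 01001*, 01010*, 01011*, 01100*, 01111*, 10000*, 10010*, 10100*, 10101*, 10110*, 10111*, 11000*, 11101*
[col 1] -0010, -0101*, -0111*, -1000, 0-001*, 0-010*, 0-011*, 0-111*, 00-01*, 00-11*, 000-1*, 0001-*, 001-1*, 01-00, 01-11*, 010-0*, 010-1*, 0100-*, 0101-*, 1-000, 1-101, 10-00*, 10-10*, 100-0*, 101-0*, 101-1*, 1010-*, 1011-*
[col 2] -01-1, 0--11, 0-0-1, 0-01-, 00--1, 010--, 10--0, 101--
Prime implicants: -0010, -01-1, -1000, 0--11, 0-0-1, 0-01-, 00--1, 01-00, 010--, 1-000, 1-101, 10--0, 101--
PI chart (minterm → PIs covering it):
  2 | -0010,0-01-
  3 | 0--11,0-0-1,0-01-,00--1
  7 | -01-1,0--11,00--1
  8 | -1000,01-00,010--
  9 | 0-0-1,010--
  10 | 0-01-,010--
  11 | 0--11,0-0-1,0-01-,010--
  12 | 01-00  (sole → essential)
  15 | 0--11  (sole → essential)
  16 | 1-000,10--0
  18 | -0010,10--0
  21 | -01-1,1-101,101--
  22 | 10--0,101--
  23 | -01-1,101--
  24 | -1000,1-000
  29 | 1-101  (sole → essential)
Essential prime implicants: 0--11, 01-00, 1-101
Petrick residual → -0010, 010--, 1-000, 101--
Minimum SOP uses 7 PIs: b'c'de' + a'de + a'bd'e' + a'bc' + ac'd'e' + acd'e + ab'c

7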